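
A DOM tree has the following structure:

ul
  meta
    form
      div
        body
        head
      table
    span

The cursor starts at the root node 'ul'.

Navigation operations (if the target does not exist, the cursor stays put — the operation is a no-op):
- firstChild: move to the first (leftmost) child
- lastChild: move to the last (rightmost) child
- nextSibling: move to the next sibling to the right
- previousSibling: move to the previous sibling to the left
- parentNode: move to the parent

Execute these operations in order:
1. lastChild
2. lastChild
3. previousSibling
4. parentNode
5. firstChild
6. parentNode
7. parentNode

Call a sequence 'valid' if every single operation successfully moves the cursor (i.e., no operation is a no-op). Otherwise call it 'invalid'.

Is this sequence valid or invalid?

Answer: valid

Derivation:
After 1 (lastChild): meta
After 2 (lastChild): span
After 3 (previousSibling): form
After 4 (parentNode): meta
After 5 (firstChild): form
After 6 (parentNode): meta
After 7 (parentNode): ul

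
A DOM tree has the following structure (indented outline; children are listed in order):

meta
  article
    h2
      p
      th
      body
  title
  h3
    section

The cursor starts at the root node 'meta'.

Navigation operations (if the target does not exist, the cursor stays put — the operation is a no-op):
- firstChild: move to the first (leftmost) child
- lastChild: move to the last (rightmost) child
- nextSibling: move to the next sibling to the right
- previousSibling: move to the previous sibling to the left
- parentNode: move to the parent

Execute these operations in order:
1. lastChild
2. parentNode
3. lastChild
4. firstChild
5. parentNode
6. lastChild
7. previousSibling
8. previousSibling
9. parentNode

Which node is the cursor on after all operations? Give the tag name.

Answer: h3

Derivation:
After 1 (lastChild): h3
After 2 (parentNode): meta
After 3 (lastChild): h3
After 4 (firstChild): section
After 5 (parentNode): h3
After 6 (lastChild): section
After 7 (previousSibling): section (no-op, stayed)
After 8 (previousSibling): section (no-op, stayed)
After 9 (parentNode): h3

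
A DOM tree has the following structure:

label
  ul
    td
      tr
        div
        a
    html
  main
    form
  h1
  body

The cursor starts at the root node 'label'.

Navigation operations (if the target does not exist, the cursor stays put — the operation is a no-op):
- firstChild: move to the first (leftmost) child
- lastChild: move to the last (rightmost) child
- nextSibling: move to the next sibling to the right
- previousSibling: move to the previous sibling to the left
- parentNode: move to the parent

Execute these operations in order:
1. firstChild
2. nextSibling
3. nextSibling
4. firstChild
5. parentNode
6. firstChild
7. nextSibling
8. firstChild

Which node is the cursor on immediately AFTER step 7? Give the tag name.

After 1 (firstChild): ul
After 2 (nextSibling): main
After 3 (nextSibling): h1
After 4 (firstChild): h1 (no-op, stayed)
After 5 (parentNode): label
After 6 (firstChild): ul
After 7 (nextSibling): main

Answer: main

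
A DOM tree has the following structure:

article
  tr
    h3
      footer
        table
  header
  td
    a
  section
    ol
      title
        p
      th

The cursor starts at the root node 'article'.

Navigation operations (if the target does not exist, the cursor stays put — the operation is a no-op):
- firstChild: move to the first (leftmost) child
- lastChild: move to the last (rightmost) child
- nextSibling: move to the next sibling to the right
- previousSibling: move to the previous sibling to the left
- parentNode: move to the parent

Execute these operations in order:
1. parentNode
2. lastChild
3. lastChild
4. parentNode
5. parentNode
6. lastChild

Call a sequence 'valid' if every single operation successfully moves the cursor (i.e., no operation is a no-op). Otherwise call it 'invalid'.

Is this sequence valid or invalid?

Answer: invalid

Derivation:
After 1 (parentNode): article (no-op, stayed)
After 2 (lastChild): section
After 3 (lastChild): ol
After 4 (parentNode): section
After 5 (parentNode): article
After 6 (lastChild): section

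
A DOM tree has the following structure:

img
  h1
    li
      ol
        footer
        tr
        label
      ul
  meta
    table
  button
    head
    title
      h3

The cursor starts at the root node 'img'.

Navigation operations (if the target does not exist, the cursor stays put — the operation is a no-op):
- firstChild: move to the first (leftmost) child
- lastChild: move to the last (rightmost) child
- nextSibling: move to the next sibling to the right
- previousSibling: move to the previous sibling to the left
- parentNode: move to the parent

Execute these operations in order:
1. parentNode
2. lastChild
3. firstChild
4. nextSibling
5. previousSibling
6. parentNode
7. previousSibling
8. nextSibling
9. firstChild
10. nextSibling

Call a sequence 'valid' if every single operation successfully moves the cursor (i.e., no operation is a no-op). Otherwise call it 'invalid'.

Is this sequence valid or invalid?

Answer: invalid

Derivation:
After 1 (parentNode): img (no-op, stayed)
After 2 (lastChild): button
After 3 (firstChild): head
After 4 (nextSibling): title
After 5 (previousSibling): head
After 6 (parentNode): button
After 7 (previousSibling): meta
After 8 (nextSibling): button
After 9 (firstChild): head
After 10 (nextSibling): title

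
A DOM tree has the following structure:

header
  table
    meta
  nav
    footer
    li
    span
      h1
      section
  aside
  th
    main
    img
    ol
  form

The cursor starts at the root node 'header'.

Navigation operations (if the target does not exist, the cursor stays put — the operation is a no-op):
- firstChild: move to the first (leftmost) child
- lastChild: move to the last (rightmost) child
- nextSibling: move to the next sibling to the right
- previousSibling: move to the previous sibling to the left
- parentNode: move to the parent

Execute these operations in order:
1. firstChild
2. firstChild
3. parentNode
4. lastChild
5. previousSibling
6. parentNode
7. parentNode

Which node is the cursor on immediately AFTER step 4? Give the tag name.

After 1 (firstChild): table
After 2 (firstChild): meta
After 3 (parentNode): table
After 4 (lastChild): meta

Answer: meta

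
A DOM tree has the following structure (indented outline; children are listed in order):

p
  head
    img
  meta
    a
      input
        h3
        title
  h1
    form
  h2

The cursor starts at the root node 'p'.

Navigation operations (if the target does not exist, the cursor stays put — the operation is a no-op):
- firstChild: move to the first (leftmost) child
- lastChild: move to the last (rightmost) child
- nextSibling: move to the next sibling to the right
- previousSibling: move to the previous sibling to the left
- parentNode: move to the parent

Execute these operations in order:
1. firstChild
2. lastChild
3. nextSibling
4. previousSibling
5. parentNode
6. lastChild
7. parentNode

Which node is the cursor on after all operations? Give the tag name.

Answer: head

Derivation:
After 1 (firstChild): head
After 2 (lastChild): img
After 3 (nextSibling): img (no-op, stayed)
After 4 (previousSibling): img (no-op, stayed)
After 5 (parentNode): head
After 6 (lastChild): img
After 7 (parentNode): head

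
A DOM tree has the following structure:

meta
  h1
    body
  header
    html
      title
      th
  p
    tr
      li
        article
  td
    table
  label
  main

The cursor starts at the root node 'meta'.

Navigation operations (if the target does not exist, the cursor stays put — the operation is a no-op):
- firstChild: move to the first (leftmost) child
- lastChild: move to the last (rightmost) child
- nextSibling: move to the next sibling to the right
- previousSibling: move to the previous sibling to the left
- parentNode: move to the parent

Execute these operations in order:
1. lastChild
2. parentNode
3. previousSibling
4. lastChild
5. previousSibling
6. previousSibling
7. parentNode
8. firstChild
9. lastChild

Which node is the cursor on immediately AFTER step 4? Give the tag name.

After 1 (lastChild): main
After 2 (parentNode): meta
After 3 (previousSibling): meta (no-op, stayed)
After 4 (lastChild): main

Answer: main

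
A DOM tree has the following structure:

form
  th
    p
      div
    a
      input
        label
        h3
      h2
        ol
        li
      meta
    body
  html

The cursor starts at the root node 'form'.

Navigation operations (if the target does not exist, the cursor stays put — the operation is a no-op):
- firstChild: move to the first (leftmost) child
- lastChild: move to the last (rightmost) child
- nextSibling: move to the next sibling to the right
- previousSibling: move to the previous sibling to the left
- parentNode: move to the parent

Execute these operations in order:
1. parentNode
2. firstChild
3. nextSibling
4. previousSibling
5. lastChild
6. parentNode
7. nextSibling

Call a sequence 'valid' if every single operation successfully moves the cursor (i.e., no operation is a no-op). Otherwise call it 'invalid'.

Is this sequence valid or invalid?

Answer: invalid

Derivation:
After 1 (parentNode): form (no-op, stayed)
After 2 (firstChild): th
After 3 (nextSibling): html
After 4 (previousSibling): th
After 5 (lastChild): body
After 6 (parentNode): th
After 7 (nextSibling): html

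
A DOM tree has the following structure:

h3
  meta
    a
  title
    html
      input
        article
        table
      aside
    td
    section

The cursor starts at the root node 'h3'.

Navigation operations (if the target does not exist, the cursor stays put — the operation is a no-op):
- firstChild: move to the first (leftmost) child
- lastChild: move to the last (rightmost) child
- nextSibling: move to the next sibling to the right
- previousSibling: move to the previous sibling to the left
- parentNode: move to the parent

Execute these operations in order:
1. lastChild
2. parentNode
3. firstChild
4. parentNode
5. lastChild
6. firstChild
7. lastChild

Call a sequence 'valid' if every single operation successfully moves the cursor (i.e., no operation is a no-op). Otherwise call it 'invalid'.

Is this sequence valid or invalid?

Answer: valid

Derivation:
After 1 (lastChild): title
After 2 (parentNode): h3
After 3 (firstChild): meta
After 4 (parentNode): h3
After 5 (lastChild): title
After 6 (firstChild): html
After 7 (lastChild): aside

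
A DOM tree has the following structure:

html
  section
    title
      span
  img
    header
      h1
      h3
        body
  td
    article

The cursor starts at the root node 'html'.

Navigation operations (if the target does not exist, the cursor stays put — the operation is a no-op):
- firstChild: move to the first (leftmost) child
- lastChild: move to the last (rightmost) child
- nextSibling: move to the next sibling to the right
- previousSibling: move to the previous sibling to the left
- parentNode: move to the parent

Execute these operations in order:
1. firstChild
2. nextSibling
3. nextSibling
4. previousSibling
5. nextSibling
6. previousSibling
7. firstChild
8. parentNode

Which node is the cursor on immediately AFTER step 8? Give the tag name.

Answer: img

Derivation:
After 1 (firstChild): section
After 2 (nextSibling): img
After 3 (nextSibling): td
After 4 (previousSibling): img
After 5 (nextSibling): td
After 6 (previousSibling): img
After 7 (firstChild): header
After 8 (parentNode): img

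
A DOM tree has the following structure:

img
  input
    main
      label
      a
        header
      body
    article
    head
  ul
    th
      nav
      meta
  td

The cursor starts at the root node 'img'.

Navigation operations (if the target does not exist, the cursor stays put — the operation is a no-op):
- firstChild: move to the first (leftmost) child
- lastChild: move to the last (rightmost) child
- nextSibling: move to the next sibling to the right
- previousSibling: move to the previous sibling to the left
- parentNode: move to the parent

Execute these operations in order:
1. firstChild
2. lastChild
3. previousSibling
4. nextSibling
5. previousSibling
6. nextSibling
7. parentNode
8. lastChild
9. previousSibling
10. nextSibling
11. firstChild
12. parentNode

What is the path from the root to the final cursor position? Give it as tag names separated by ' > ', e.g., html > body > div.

After 1 (firstChild): input
After 2 (lastChild): head
After 3 (previousSibling): article
After 4 (nextSibling): head
After 5 (previousSibling): article
After 6 (nextSibling): head
After 7 (parentNode): input
After 8 (lastChild): head
After 9 (previousSibling): article
After 10 (nextSibling): head
After 11 (firstChild): head (no-op, stayed)
After 12 (parentNode): input

Answer: img > input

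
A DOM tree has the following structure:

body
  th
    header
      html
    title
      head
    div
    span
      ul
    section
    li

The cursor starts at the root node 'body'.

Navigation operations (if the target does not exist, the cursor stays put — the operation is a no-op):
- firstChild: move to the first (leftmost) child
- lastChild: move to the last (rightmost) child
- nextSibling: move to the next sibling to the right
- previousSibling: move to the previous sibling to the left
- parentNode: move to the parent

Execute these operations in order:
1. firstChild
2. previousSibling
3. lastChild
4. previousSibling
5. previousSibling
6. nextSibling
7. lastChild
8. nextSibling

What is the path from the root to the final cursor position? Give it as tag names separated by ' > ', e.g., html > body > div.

Answer: body > th > li

Derivation:
After 1 (firstChild): th
After 2 (previousSibling): th (no-op, stayed)
After 3 (lastChild): li
After 4 (previousSibling): section
After 5 (previousSibling): span
After 6 (nextSibling): section
After 7 (lastChild): section (no-op, stayed)
After 8 (nextSibling): li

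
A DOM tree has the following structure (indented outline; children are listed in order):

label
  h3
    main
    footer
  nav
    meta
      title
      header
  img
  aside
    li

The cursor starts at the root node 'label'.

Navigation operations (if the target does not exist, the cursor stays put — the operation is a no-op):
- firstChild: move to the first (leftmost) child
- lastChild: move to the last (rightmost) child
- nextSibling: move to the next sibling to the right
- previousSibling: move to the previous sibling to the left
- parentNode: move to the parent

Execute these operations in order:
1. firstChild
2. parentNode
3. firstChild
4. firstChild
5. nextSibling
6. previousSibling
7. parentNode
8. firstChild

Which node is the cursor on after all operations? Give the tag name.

After 1 (firstChild): h3
After 2 (parentNode): label
After 3 (firstChild): h3
After 4 (firstChild): main
After 5 (nextSibling): footer
After 6 (previousSibling): main
After 7 (parentNode): h3
After 8 (firstChild): main

Answer: main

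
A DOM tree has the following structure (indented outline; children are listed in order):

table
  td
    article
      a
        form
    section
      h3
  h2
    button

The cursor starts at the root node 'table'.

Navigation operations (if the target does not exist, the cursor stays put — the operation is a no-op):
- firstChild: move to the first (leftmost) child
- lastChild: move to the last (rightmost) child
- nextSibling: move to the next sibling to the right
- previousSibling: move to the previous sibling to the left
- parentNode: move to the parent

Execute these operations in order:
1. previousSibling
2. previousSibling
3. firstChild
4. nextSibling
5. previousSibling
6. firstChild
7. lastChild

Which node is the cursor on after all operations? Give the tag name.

Answer: a

Derivation:
After 1 (previousSibling): table (no-op, stayed)
After 2 (previousSibling): table (no-op, stayed)
After 3 (firstChild): td
After 4 (nextSibling): h2
After 5 (previousSibling): td
After 6 (firstChild): article
After 7 (lastChild): a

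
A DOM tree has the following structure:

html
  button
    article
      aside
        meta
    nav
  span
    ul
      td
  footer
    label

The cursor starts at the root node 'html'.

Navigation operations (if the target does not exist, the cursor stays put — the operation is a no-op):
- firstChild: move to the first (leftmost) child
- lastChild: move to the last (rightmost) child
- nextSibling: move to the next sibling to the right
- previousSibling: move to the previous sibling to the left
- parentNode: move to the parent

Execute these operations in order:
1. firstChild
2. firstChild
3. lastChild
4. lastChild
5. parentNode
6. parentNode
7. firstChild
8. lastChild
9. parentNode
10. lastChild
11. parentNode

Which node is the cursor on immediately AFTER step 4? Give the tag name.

After 1 (firstChild): button
After 2 (firstChild): article
After 3 (lastChild): aside
After 4 (lastChild): meta

Answer: meta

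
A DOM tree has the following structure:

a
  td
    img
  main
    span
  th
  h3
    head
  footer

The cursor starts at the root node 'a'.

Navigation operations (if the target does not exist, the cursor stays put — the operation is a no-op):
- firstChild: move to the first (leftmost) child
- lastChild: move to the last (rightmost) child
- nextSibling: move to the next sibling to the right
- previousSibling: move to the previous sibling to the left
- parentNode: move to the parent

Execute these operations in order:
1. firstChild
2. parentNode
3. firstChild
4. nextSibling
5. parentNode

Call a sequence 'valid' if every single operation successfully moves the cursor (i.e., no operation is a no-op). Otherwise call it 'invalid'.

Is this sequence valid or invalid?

Answer: valid

Derivation:
After 1 (firstChild): td
After 2 (parentNode): a
After 3 (firstChild): td
After 4 (nextSibling): main
After 5 (parentNode): a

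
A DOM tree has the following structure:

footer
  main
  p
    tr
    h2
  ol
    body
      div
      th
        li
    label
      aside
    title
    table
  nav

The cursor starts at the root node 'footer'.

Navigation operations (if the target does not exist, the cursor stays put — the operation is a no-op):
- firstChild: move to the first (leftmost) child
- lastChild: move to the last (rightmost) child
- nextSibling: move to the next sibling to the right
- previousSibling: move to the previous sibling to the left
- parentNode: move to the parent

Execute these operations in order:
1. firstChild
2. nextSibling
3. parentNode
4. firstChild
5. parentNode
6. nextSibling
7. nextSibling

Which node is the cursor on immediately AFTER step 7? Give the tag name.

After 1 (firstChild): main
After 2 (nextSibling): p
After 3 (parentNode): footer
After 4 (firstChild): main
After 5 (parentNode): footer
After 6 (nextSibling): footer (no-op, stayed)
After 7 (nextSibling): footer (no-op, stayed)

Answer: footer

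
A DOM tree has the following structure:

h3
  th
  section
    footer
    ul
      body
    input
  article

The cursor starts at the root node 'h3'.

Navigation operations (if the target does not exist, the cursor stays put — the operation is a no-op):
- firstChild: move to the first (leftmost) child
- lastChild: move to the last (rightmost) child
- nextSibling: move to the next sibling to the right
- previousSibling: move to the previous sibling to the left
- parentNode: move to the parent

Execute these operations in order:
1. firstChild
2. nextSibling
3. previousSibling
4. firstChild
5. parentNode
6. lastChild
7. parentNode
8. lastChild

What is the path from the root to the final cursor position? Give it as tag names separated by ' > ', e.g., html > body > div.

Answer: h3 > article

Derivation:
After 1 (firstChild): th
After 2 (nextSibling): section
After 3 (previousSibling): th
After 4 (firstChild): th (no-op, stayed)
After 5 (parentNode): h3
After 6 (lastChild): article
After 7 (parentNode): h3
After 8 (lastChild): article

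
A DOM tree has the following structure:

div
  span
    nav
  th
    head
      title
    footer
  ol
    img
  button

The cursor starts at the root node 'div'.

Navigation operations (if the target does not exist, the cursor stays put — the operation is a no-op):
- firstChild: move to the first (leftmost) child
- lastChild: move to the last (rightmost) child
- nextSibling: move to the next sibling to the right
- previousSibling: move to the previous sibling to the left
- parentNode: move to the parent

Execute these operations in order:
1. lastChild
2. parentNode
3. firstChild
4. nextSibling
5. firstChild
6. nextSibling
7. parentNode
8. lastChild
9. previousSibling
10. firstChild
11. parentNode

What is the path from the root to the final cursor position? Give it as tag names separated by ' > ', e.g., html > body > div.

After 1 (lastChild): button
After 2 (parentNode): div
After 3 (firstChild): span
After 4 (nextSibling): th
After 5 (firstChild): head
After 6 (nextSibling): footer
After 7 (parentNode): th
After 8 (lastChild): footer
After 9 (previousSibling): head
After 10 (firstChild): title
After 11 (parentNode): head

Answer: div > th > head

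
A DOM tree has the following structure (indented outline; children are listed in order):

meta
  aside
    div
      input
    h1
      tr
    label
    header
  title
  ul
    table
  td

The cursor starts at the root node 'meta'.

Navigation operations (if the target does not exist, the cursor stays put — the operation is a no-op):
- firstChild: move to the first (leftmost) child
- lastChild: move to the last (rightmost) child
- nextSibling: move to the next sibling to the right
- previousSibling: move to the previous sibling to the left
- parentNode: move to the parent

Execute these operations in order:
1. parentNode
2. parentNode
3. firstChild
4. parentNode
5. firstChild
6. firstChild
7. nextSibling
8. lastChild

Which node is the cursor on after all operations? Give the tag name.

Answer: tr

Derivation:
After 1 (parentNode): meta (no-op, stayed)
After 2 (parentNode): meta (no-op, stayed)
After 3 (firstChild): aside
After 4 (parentNode): meta
After 5 (firstChild): aside
After 6 (firstChild): div
After 7 (nextSibling): h1
After 8 (lastChild): tr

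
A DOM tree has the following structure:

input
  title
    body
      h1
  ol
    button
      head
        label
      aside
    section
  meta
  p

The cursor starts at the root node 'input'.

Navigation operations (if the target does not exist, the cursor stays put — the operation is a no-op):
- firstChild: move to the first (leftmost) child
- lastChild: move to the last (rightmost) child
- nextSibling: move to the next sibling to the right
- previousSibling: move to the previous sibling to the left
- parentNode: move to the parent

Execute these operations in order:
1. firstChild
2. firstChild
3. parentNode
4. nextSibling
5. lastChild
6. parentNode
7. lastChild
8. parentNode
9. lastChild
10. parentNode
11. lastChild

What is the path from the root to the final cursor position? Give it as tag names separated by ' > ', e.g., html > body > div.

Answer: input > ol > section

Derivation:
After 1 (firstChild): title
After 2 (firstChild): body
After 3 (parentNode): title
After 4 (nextSibling): ol
After 5 (lastChild): section
After 6 (parentNode): ol
After 7 (lastChild): section
After 8 (parentNode): ol
After 9 (lastChild): section
After 10 (parentNode): ol
After 11 (lastChild): section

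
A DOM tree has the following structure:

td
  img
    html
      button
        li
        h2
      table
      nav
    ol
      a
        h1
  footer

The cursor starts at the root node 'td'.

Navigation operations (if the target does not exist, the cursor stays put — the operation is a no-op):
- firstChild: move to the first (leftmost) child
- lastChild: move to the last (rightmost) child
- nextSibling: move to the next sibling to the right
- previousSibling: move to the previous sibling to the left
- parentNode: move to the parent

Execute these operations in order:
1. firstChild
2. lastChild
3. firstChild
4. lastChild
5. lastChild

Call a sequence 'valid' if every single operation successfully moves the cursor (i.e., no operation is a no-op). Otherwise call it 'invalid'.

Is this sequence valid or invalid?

Answer: invalid

Derivation:
After 1 (firstChild): img
After 2 (lastChild): ol
After 3 (firstChild): a
After 4 (lastChild): h1
After 5 (lastChild): h1 (no-op, stayed)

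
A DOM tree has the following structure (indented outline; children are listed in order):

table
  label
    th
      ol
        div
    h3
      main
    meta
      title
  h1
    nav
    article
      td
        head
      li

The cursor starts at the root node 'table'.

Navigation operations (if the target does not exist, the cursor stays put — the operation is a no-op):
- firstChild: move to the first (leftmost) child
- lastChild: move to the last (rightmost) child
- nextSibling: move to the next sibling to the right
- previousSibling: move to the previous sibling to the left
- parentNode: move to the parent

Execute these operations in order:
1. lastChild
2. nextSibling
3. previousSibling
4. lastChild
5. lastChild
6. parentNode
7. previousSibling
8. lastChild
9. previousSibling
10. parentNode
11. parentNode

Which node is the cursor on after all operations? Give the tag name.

After 1 (lastChild): h1
After 2 (nextSibling): h1 (no-op, stayed)
After 3 (previousSibling): label
After 4 (lastChild): meta
After 5 (lastChild): title
After 6 (parentNode): meta
After 7 (previousSibling): h3
After 8 (lastChild): main
After 9 (previousSibling): main (no-op, stayed)
After 10 (parentNode): h3
After 11 (parentNode): label

Answer: label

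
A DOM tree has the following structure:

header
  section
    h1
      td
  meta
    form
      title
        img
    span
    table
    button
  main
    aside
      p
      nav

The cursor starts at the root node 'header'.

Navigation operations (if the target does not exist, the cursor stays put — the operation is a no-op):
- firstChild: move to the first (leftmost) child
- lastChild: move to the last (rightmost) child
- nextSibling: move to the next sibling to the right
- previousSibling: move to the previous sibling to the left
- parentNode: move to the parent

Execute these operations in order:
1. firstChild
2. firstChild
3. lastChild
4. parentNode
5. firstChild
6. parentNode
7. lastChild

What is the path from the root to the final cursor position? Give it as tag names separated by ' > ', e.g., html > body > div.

After 1 (firstChild): section
After 2 (firstChild): h1
After 3 (lastChild): td
After 4 (parentNode): h1
After 5 (firstChild): td
After 6 (parentNode): h1
After 7 (lastChild): td

Answer: header > section > h1 > td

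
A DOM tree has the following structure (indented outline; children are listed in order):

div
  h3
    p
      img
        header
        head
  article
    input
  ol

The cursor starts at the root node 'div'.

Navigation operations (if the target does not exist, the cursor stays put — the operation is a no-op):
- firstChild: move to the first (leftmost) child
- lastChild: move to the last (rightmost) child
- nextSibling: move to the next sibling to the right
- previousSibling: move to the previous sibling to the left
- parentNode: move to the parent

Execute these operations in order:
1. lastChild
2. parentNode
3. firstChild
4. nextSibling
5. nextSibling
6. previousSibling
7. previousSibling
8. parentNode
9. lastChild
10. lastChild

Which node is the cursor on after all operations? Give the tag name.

Answer: ol

Derivation:
After 1 (lastChild): ol
After 2 (parentNode): div
After 3 (firstChild): h3
After 4 (nextSibling): article
After 5 (nextSibling): ol
After 6 (previousSibling): article
After 7 (previousSibling): h3
After 8 (parentNode): div
After 9 (lastChild): ol
After 10 (lastChild): ol (no-op, stayed)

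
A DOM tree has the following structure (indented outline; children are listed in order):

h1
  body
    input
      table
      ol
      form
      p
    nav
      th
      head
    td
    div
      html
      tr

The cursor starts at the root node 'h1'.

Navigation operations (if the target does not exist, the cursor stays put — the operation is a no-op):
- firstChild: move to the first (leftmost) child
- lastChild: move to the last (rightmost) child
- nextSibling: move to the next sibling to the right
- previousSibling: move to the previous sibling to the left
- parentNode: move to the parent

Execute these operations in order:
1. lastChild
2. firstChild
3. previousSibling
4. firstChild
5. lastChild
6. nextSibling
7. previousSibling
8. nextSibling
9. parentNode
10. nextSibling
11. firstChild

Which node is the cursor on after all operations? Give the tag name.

After 1 (lastChild): body
After 2 (firstChild): input
After 3 (previousSibling): input (no-op, stayed)
After 4 (firstChild): table
After 5 (lastChild): table (no-op, stayed)
After 6 (nextSibling): ol
After 7 (previousSibling): table
After 8 (nextSibling): ol
After 9 (parentNode): input
After 10 (nextSibling): nav
After 11 (firstChild): th

Answer: th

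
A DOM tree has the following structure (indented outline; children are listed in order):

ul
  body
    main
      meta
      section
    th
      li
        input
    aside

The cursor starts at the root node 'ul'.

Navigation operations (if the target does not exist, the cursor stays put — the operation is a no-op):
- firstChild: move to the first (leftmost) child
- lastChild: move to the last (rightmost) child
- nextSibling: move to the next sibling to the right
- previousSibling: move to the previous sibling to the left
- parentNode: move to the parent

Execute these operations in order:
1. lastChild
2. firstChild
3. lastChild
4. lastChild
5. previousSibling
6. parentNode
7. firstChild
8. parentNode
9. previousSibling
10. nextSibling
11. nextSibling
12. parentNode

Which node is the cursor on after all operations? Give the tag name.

Answer: body

Derivation:
After 1 (lastChild): body
After 2 (firstChild): main
After 3 (lastChild): section
After 4 (lastChild): section (no-op, stayed)
After 5 (previousSibling): meta
After 6 (parentNode): main
After 7 (firstChild): meta
After 8 (parentNode): main
After 9 (previousSibling): main (no-op, stayed)
After 10 (nextSibling): th
After 11 (nextSibling): aside
After 12 (parentNode): body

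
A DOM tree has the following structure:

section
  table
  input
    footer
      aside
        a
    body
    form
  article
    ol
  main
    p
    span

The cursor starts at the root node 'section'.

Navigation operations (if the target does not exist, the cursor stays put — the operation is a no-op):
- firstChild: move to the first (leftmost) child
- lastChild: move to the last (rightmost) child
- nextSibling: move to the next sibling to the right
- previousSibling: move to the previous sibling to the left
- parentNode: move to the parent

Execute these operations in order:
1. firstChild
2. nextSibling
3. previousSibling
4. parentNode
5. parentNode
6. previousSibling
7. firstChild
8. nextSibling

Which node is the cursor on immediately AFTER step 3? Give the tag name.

After 1 (firstChild): table
After 2 (nextSibling): input
After 3 (previousSibling): table

Answer: table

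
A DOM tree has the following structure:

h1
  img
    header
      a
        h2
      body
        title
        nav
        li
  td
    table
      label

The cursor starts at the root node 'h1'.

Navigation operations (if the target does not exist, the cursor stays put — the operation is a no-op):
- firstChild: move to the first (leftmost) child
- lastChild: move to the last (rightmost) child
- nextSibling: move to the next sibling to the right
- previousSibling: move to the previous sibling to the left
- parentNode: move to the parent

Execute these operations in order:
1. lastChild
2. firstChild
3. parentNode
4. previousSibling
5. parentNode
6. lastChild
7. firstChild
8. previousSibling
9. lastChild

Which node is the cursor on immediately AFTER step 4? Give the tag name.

After 1 (lastChild): td
After 2 (firstChild): table
After 3 (parentNode): td
After 4 (previousSibling): img

Answer: img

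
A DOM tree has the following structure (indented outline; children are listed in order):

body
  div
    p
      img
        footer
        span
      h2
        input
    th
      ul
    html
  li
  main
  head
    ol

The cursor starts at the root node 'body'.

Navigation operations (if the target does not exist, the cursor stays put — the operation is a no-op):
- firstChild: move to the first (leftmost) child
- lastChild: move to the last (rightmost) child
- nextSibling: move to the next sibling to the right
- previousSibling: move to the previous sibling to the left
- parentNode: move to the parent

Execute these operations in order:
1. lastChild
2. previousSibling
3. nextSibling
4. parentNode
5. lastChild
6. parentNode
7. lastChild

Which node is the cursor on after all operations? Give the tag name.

Answer: head

Derivation:
After 1 (lastChild): head
After 2 (previousSibling): main
After 3 (nextSibling): head
After 4 (parentNode): body
After 5 (lastChild): head
After 6 (parentNode): body
After 7 (lastChild): head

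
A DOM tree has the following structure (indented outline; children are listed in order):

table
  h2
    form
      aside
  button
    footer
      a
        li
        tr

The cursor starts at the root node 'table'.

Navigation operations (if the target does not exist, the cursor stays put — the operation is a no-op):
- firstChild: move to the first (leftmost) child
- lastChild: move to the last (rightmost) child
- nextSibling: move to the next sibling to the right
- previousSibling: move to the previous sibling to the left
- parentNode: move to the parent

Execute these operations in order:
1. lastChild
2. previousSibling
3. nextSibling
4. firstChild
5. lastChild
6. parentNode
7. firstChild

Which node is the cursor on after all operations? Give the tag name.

Answer: a

Derivation:
After 1 (lastChild): button
After 2 (previousSibling): h2
After 3 (nextSibling): button
After 4 (firstChild): footer
After 5 (lastChild): a
After 6 (parentNode): footer
After 7 (firstChild): a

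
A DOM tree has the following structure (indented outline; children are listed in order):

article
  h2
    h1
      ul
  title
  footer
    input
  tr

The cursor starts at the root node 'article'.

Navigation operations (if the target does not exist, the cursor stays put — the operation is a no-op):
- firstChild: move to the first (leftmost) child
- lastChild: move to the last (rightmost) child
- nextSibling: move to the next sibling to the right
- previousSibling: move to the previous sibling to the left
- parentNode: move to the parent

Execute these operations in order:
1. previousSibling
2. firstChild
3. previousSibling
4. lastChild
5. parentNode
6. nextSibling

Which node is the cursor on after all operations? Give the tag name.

After 1 (previousSibling): article (no-op, stayed)
After 2 (firstChild): h2
After 3 (previousSibling): h2 (no-op, stayed)
After 4 (lastChild): h1
After 5 (parentNode): h2
After 6 (nextSibling): title

Answer: title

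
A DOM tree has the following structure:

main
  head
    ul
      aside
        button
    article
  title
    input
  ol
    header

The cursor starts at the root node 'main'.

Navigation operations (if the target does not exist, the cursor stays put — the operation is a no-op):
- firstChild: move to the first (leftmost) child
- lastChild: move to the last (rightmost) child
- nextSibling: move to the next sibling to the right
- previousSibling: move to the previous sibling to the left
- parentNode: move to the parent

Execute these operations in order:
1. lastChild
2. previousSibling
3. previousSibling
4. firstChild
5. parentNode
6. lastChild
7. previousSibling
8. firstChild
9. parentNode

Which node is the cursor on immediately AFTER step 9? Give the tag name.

Answer: ul

Derivation:
After 1 (lastChild): ol
After 2 (previousSibling): title
After 3 (previousSibling): head
After 4 (firstChild): ul
After 5 (parentNode): head
After 6 (lastChild): article
After 7 (previousSibling): ul
After 8 (firstChild): aside
After 9 (parentNode): ul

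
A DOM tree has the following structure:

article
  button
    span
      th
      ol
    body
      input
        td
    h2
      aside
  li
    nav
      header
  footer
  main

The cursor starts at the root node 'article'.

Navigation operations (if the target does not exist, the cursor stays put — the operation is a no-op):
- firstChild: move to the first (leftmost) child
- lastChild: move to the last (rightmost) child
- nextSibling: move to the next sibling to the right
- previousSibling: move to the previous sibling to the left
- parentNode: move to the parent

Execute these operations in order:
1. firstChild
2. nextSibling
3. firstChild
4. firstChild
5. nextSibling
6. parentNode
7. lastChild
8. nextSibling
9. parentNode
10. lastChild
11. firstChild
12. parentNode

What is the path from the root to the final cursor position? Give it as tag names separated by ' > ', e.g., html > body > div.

Answer: article > li > nav

Derivation:
After 1 (firstChild): button
After 2 (nextSibling): li
After 3 (firstChild): nav
After 4 (firstChild): header
After 5 (nextSibling): header (no-op, stayed)
After 6 (parentNode): nav
After 7 (lastChild): header
After 8 (nextSibling): header (no-op, stayed)
After 9 (parentNode): nav
After 10 (lastChild): header
After 11 (firstChild): header (no-op, stayed)
After 12 (parentNode): nav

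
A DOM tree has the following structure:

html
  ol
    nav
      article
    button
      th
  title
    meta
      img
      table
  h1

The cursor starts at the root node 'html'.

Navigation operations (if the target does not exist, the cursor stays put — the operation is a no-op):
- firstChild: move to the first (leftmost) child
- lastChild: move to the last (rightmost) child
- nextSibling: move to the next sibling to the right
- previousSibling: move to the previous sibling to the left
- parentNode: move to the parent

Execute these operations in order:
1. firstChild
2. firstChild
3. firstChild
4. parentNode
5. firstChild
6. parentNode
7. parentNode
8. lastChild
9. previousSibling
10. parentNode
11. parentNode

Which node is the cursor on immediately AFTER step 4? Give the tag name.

Answer: nav

Derivation:
After 1 (firstChild): ol
After 2 (firstChild): nav
After 3 (firstChild): article
After 4 (parentNode): nav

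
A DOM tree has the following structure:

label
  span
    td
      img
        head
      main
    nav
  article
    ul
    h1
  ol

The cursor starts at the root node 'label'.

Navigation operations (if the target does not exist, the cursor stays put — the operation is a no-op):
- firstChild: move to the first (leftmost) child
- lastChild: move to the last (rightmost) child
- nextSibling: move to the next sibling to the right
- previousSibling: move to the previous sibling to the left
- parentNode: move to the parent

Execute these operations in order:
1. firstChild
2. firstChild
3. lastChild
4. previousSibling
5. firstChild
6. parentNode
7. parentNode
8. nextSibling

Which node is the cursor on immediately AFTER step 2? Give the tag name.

After 1 (firstChild): span
After 2 (firstChild): td

Answer: td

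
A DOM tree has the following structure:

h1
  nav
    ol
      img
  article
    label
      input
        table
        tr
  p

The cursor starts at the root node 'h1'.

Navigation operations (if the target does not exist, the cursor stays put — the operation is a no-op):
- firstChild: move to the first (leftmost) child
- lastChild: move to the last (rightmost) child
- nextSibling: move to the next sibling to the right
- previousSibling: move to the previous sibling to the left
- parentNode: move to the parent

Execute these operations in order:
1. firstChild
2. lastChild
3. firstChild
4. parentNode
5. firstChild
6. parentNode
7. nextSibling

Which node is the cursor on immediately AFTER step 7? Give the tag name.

After 1 (firstChild): nav
After 2 (lastChild): ol
After 3 (firstChild): img
After 4 (parentNode): ol
After 5 (firstChild): img
After 6 (parentNode): ol
After 7 (nextSibling): ol (no-op, stayed)

Answer: ol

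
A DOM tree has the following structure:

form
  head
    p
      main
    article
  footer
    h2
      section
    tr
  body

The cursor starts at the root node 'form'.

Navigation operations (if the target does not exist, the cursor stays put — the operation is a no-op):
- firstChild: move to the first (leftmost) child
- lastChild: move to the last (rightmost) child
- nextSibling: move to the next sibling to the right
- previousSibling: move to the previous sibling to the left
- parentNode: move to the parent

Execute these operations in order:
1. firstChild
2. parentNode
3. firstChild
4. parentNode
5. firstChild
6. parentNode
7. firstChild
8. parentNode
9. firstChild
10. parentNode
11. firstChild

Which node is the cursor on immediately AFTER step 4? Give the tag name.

After 1 (firstChild): head
After 2 (parentNode): form
After 3 (firstChild): head
After 4 (parentNode): form

Answer: form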